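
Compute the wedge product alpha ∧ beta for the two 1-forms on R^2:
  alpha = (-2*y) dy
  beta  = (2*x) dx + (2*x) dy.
alpha ∧ beta = (4*x*y) dx ∧ dy

Distribute the wedge, using dx_i ∧ dx_j = -dx_j ∧ dx_i and dx_i ∧ dx_i = 0. For each pair (i, j) with i < j, the coefficient of dx_i ∧ dx_j in alpha ∧ beta is (alpha_i * beta_j - alpha_j * beta_i). Collecting: alpha ∧ beta = (4*x*y) dx ∧ dy.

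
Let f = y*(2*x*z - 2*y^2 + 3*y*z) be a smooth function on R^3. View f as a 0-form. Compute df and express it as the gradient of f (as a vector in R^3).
df = (2*y*z) dx + (2*x*z - 6*y^2 + 6*y*z) dy + (y*(2*x + 3*y)) dz; grad f = (2*y*z, 2*x*z - 6*y^2 + 6*y*z, y*(2*x + 3*y))

For a 0-form f, d f = (∂f/∂x) dx + (∂f/∂y) dy + (∂f/∂z) dz. The components of the vector representation are exactly the entries of grad f in Cartesian coordinates:
  ∂f/∂x = 2*y*z
  ∂f/∂y = 2*x*z - 6*y^2 + 6*y*z
  ∂f/∂z = y*(2*x + 3*y).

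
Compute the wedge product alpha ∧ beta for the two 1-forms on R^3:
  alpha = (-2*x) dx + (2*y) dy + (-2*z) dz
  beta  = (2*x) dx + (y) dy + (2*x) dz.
alpha ∧ beta = (-6*x*y) dx ∧ dy + (4*x*(-x + z)) dx ∧ dz + (2*y*(2*x + z)) dy ∧ dz

Distribute the wedge, using dx_i ∧ dx_j = -dx_j ∧ dx_i and dx_i ∧ dx_i = 0. For each pair (i, j) with i < j, the coefficient of dx_i ∧ dx_j in alpha ∧ beta is (alpha_i * beta_j - alpha_j * beta_i). Collecting: alpha ∧ beta = (-6*x*y) dx ∧ dy + (4*x*(-x + z)) dx ∧ dz + (2*y*(2*x + z)) dy ∧ dz.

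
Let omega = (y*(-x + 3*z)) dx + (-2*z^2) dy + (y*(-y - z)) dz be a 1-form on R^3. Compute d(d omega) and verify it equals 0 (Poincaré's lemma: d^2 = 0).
d(d omega) = 0

Step 1: d omega = sum_{i<j} (∂f_j/∂x_i - ∂f_i/∂x_j) dx_i ∧ dx_j:
  coeff of dx ∧ dy: x - 3*z
  coeff of dx ∧ dz: -3*y
  coeff of dy ∧ dz: -2*y + 3*z
Step 2: Apply d again to each 2-form coefficient. The only possible 3-form in R^3 is dx ∧ dy ∧ dz, with coefficient
  ∂(coeff of dy∧dz)/∂x - ∂(coeff of dx∧dz)/∂y + ∂(coeff of dx∧dy)/∂z
  = ∂/∂x (-2*y + 3*z) - ∂/∂y (-3*y) + ∂/∂z (x - 3*z).
Each of these terms simplifies to sums of mixed partials that cancel in pairs. The result is 0 (by equality of mixed partials for smooth functions — Schwarz / Clairaut).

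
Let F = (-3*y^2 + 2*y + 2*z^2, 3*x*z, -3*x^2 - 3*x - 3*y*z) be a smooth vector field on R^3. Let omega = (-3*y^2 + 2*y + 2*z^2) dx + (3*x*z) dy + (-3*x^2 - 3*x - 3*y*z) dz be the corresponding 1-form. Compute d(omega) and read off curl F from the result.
d(omega) = (-3*x - 3*z) dy ∧ dz + (6*x + 4*z + 3) dz ∧ dx + (6*y + 3*z - 2) dx ∧ dy; curl F = (-3*x - 3*z, 6*x + 4*z + 3, 6*y + 3*z - 2)

d omega = sum_{i<j} (∂f_j/∂x_i - ∂f_i/∂x_j) dx_i ∧ dx_j. Under the identification (dy ∧ dz, dz ∧ dx, dx ∧ dy) ↔ (e_x, e_y, e_z), the coefficients are exactly the components of curl F. Compute:
  ∂R/∂y - ∂Q/∂z = (-3*z) - (3*x) = -3*x - 3*z
  ∂P/∂z - ∂R/∂x = (4*z) - (-6*x - 3) = 6*x + 4*z + 3
  ∂Q/∂x - ∂P/∂y = (3*z) - (2 - 6*y) = 6*y + 3*z - 2.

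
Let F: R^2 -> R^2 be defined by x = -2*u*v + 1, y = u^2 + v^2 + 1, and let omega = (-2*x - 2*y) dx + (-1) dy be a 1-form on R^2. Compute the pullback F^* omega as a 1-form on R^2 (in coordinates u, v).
F^* omega = (4*u^2*v - 8*u*v^2 - 2*u + 4*v^3 + 8*v) du + (4*u^3 - 8*u^2*v + 4*u*v^2 + 8*u - 2*v) dv

Using F^*(f dg) = (f ∘ F) d(g ∘ F), substitute each coordinate x_i by F_i(u, v) in f_i, and replace dx_i by d F_i = (∂F_i/∂u) du + (∂F_i/∂v) dv.
  For the x component: f_1(F) = -2*u^2 + 4*u*v - 2*v^2 - 4; d F_1 = (-2*v) du + (-2*u) dv
  For the y component: f_2(F) = -1; d F_2 = (2*u) du + (2*v) dv
Combining and collecting du, dv coefficients:
  coeff of du: 4*u^2*v - 8*u*v^2 - 2*u + 4*v^3 + 8*v
  coeff of dv: 4*u^3 - 8*u^2*v + 4*u*v^2 + 8*u - 2*v
F^* omega = (4*u^2*v - 8*u*v^2 - 2*u + 4*v^3 + 8*v) du + (4*u^3 - 8*u^2*v + 4*u*v^2 + 8*u - 2*v) dv.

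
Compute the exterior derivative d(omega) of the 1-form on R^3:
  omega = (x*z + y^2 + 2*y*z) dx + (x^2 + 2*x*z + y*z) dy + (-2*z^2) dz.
d(omega) = (2*x - 2*y) dx ∧ dy + (-x - 2*y) dx ∧ dz + (-2*x - y) dy ∧ dz

For a 1-form omega = sum_i f_i dx_i, the exterior derivative is
  d(omega) = sum_{i < j} (∂f_j/∂x_i - ∂f_i/∂x_j) dx_i ∧ dx_j.
  coefficient of dx ∧ dy: ∂f_2/∂x - ∂f_1/∂y = ∂(x^2 + 2*x*z + y*z)/∂x - ∂(x*z + y^2 + 2*y*z)/∂y = 2*x - 2*y
  coefficient of dx ∧ dz: ∂f_3/∂x - ∂f_1/∂z = ∂(-2*z^2)/∂x - ∂(x*z + y^2 + 2*y*z)/∂z = -x - 2*y
  coefficient of dy ∧ dz: ∂f_3/∂y - ∂f_2/∂z = ∂(-2*z^2)/∂y - ∂(x^2 + 2*x*z + y*z)/∂z = -2*x - y
Assembling: d(omega) = (2*x - 2*y) dx ∧ dy + (-x - 2*y) dx ∧ dz + (-2*x - y) dy ∧ dz.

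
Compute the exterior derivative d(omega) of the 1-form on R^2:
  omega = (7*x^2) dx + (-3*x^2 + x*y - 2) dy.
d(omega) = (-6*x + y) dx ∧ dy

For a 1-form omega = sum_i f_i dx_i, the exterior derivative is
  d(omega) = sum_{i < j} (∂f_j/∂x_i - ∂f_i/∂x_j) dx_i ∧ dx_j.
  coefficient of dx ∧ dy: ∂f_2/∂x - ∂f_1/∂y = ∂(-3*x^2 + x*y - 2)/∂x - ∂(7*x^2)/∂y = -6*x + y
Assembling: d(omega) = (-6*x + y) dx ∧ dy.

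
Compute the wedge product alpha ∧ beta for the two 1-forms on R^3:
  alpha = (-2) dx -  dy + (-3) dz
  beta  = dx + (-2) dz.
alpha ∧ beta = (7) dx ∧ dz + (1) dx ∧ dy + (2) dy ∧ dz

Distribute the wedge, using dx_i ∧ dx_j = -dx_j ∧ dx_i and dx_i ∧ dx_i = 0. For each pair (i, j) with i < j, the coefficient of dx_i ∧ dx_j in alpha ∧ beta is (alpha_i * beta_j - alpha_j * beta_i). Collecting: alpha ∧ beta = (7) dx ∧ dz + (1) dx ∧ dy + (2) dy ∧ dz.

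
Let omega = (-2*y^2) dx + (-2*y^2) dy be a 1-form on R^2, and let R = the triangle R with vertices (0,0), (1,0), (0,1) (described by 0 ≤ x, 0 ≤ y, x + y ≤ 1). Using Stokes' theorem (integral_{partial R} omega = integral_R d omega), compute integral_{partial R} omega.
integral_(partial R) omega = 2/3

Stokes: integral_partial_R omega = integral_R d omega with d omega = (∂Q/∂x - ∂P/∂y) dx ∧ dy.
  ∂Q/∂x = 0
  ∂P/∂y = -4*y
  integrand = ∂Q/∂x - ∂P/∂y = 4*y.
Integrating over R: integral_0^1 integral_0^{1-x} (4*y) dy dx = 2/3.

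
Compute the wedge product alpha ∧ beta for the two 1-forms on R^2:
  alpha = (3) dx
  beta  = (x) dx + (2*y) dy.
alpha ∧ beta = (6*y) dx ∧ dy

Distribute the wedge, using dx_i ∧ dx_j = -dx_j ∧ dx_i and dx_i ∧ dx_i = 0. For each pair (i, j) with i < j, the coefficient of dx_i ∧ dx_j in alpha ∧ beta is (alpha_i * beta_j - alpha_j * beta_i). Collecting: alpha ∧ beta = (6*y) dx ∧ dy.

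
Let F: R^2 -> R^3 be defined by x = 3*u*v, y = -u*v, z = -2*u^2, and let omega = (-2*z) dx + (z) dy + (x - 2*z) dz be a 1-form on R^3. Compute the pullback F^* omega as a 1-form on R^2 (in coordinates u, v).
F^* omega = (2*u^2*(-8*u + v)) du + (14*u^3) dv

Using F^*(f dg) = (f ∘ F) d(g ∘ F), substitute each coordinate x_i by F_i(u, v) in f_i, and replace dx_i by d F_i = (∂F_i/∂u) du + (∂F_i/∂v) dv.
  For the x component: f_1(F) = 4*u^2; d F_1 = (3*v) du + (3*u) dv
  For the y component: f_2(F) = -2*u^2; d F_2 = (-v) du + (-u) dv
  For the z component: f_3(F) = u*(4*u + 3*v); d F_3 = (-4*u) du + (0) dv
Combining and collecting du, dv coefficients:
  coeff of du: 2*u^2*(-8*u + v)
  coeff of dv: 14*u^3
F^* omega = (2*u^2*(-8*u + v)) du + (14*u^3) dv.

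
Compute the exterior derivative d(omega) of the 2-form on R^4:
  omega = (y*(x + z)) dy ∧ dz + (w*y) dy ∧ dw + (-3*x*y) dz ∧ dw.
d(omega) = (y) dx ∧ dy ∧ dz + (-3*y) dx ∧ dz ∧ dw + (-3*x) dy ∧ dz ∧ dw

For a 2-form omega = sum_{i<j} g_{ij} dx_i ∧ dx_j, the exterior derivative is
  d(omega) = sum_{i<j} d(g_{ij}) ∧ dx_i ∧ dx_j = sum_{i<j, k} (∂g_{ij}/∂x_k) dx_k ∧ dx_i ∧ dx_j.
Expand each term, using dx_k ∧ dx_i ∧ dx_j = sgn(permutation) dx_{(a)} ∧ dx_{(b)} ∧ dx_{(c)} with (a < b < c) sorted:
  d(y*(x + z)) includes (∂/∂x)(y*(x + z)) dx = (y) dx, which multiplied by dy ∧ dz gives (y) dx ∧ dy ∧ dz
  d(-3*x*y) includes (∂/∂x)(-3*x*y) dx = (-3*y) dx, which multiplied by dz ∧ dw gives (-3*y) dx ∧ dz ∧ dw
  d(-3*x*y) includes (∂/∂y)(-3*x*y) dy = (-3*x) dy, which multiplied by dz ∧ dw gives (-3*x) dy ∧ dz ∧ dw
Collecting like 3-forms: d(omega) = (y) dx ∧ dy ∧ dz + (-3*y) dx ∧ dz ∧ dw + (-3*x) dy ∧ dz ∧ dw.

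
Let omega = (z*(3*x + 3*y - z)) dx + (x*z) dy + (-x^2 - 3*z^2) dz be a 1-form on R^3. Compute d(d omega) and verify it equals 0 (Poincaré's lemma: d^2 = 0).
d(d omega) = 0

Step 1: d omega = sum_{i<j} (∂f_j/∂x_i - ∂f_i/∂x_j) dx_i ∧ dx_j:
  coeff of dx ∧ dy: -2*z
  coeff of dx ∧ dz: -5*x - 3*y + 2*z
  coeff of dy ∧ dz: -x
Step 2: Apply d again to each 2-form coefficient. The only possible 3-form in R^3 is dx ∧ dy ∧ dz, with coefficient
  ∂(coeff of dy∧dz)/∂x - ∂(coeff of dx∧dz)/∂y + ∂(coeff of dx∧dy)/∂z
  = ∂/∂x (-x) - ∂/∂y (-5*x - 3*y + 2*z) + ∂/∂z (-2*z).
Each of these terms simplifies to sums of mixed partials that cancel in pairs. The result is 0 (by equality of mixed partials for smooth functions — Schwarz / Clairaut).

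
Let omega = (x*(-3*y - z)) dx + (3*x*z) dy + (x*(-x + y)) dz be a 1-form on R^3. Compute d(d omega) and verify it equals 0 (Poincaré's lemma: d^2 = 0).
d(d omega) = 0

Step 1: d omega = sum_{i<j} (∂f_j/∂x_i - ∂f_i/∂x_j) dx_i ∧ dx_j:
  coeff of dx ∧ dy: 3*x + 3*z
  coeff of dx ∧ dz: -x + y
  coeff of dy ∧ dz: -2*x
Step 2: Apply d again to each 2-form coefficient. The only possible 3-form in R^3 is dx ∧ dy ∧ dz, with coefficient
  ∂(coeff of dy∧dz)/∂x - ∂(coeff of dx∧dz)/∂y + ∂(coeff of dx∧dy)/∂z
  = ∂/∂x (-2*x) - ∂/∂y (-x + y) + ∂/∂z (3*x + 3*z).
Each of these terms simplifies to sums of mixed partials that cancel in pairs. The result is 0 (by equality of mixed partials for smooth functions — Schwarz / Clairaut).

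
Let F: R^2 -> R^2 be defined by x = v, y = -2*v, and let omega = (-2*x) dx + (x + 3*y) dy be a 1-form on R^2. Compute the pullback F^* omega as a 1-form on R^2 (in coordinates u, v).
F^* omega = (8*v) dv

Using F^*(f dg) = (f ∘ F) d(g ∘ F), substitute each coordinate x_i by F_i(u, v) in f_i, and replace dx_i by d F_i = (∂F_i/∂u) du + (∂F_i/∂v) dv.
  For the x component: f_1(F) = -2*v; d F_1 = (0) du + (1) dv
  For the y component: f_2(F) = -5*v; d F_2 = (0) du + (-2) dv
Combining and collecting du, dv coefficients:
  coeff of du: 0
  coeff of dv: 8*v
F^* omega = (8*v) dv.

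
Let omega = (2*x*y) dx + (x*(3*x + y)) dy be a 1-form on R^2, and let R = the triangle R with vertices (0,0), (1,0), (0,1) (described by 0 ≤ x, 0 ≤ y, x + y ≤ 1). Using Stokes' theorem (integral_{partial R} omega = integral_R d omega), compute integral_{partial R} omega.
integral_(partial R) omega = 5/6

Stokes: integral_partial_R omega = integral_R d omega with d omega = (∂Q/∂x - ∂P/∂y) dx ∧ dy.
  ∂Q/∂x = 6*x + y
  ∂P/∂y = 2*x
  integrand = ∂Q/∂x - ∂P/∂y = 4*x + y.
Integrating over R: integral_0^1 integral_0^{1-x} (4*x + y) dy dx = 5/6.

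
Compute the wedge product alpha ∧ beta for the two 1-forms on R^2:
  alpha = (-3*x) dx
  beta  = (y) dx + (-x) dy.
alpha ∧ beta = (3*x^2) dx ∧ dy

Distribute the wedge, using dx_i ∧ dx_j = -dx_j ∧ dx_i and dx_i ∧ dx_i = 0. For each pair (i, j) with i < j, the coefficient of dx_i ∧ dx_j in alpha ∧ beta is (alpha_i * beta_j - alpha_j * beta_i). Collecting: alpha ∧ beta = (3*x^2) dx ∧ dy.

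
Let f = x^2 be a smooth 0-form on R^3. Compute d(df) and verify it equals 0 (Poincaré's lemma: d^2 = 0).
d(df) = 0

Step 1: df = sum_i (∂f/∂x_i) dx_i = (2*x) dx + (0) dy + (0) dz.
Step 2: Apply d again. Using the 1-form formula, the coefficient of dx ∧ dy in d(df) is ∂^2 f/∂x ∂y - ∂^2 f/∂y ∂x = (0) - (0) = 0 (equality of mixed partials for smooth f).
Similarly for dx ∧ dz and dy ∧ dz — all coefficients vanish. So d(df) = 0.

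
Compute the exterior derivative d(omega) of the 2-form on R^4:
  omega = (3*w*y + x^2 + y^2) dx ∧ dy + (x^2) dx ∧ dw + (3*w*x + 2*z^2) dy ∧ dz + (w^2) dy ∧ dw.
d(omega) = (3*y) dx ∧ dy ∧ dw + (3*w) dx ∧ dy ∧ dz + (3*x) dy ∧ dz ∧ dw

For a 2-form omega = sum_{i<j} g_{ij} dx_i ∧ dx_j, the exterior derivative is
  d(omega) = sum_{i<j} d(g_{ij}) ∧ dx_i ∧ dx_j = sum_{i<j, k} (∂g_{ij}/∂x_k) dx_k ∧ dx_i ∧ dx_j.
Expand each term, using dx_k ∧ dx_i ∧ dx_j = sgn(permutation) dx_{(a)} ∧ dx_{(b)} ∧ dx_{(c)} with (a < b < c) sorted:
  d(3*w*y + x^2 + y^2) includes (∂/∂w)(3*w*y + x^2 + y^2) dw = (3*y) dw, which multiplied by dx ∧ dy gives (3*y) dx ∧ dy ∧ dw
  d(3*w*x + 2*z^2) includes (∂/∂x)(3*w*x + 2*z^2) dx = (3*w) dx, which multiplied by dy ∧ dz gives (3*w) dx ∧ dy ∧ dz
  d(3*w*x + 2*z^2) includes (∂/∂w)(3*w*x + 2*z^2) dw = (3*x) dw, which multiplied by dy ∧ dz gives (3*x) dy ∧ dz ∧ dw
Collecting like 3-forms: d(omega) = (3*y) dx ∧ dy ∧ dw + (3*w) dx ∧ dy ∧ dz + (3*x) dy ∧ dz ∧ dw.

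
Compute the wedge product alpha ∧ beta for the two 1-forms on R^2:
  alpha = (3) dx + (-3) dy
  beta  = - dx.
alpha ∧ beta = (-3) dx ∧ dy

Distribute the wedge, using dx_i ∧ dx_j = -dx_j ∧ dx_i and dx_i ∧ dx_i = 0. For each pair (i, j) with i < j, the coefficient of dx_i ∧ dx_j in alpha ∧ beta is (alpha_i * beta_j - alpha_j * beta_i). Collecting: alpha ∧ beta = (-3) dx ∧ dy.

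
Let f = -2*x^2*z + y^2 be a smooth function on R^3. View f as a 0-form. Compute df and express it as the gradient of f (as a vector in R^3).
df = (-4*x*z) dx + (2*y) dy + (-2*x^2) dz; grad f = (-4*x*z, 2*y, -2*x^2)

For a 0-form f, d f = (∂f/∂x) dx + (∂f/∂y) dy + (∂f/∂z) dz. The components of the vector representation are exactly the entries of grad f in Cartesian coordinates:
  ∂f/∂x = -4*x*z
  ∂f/∂y = 2*y
  ∂f/∂z = -2*x^2.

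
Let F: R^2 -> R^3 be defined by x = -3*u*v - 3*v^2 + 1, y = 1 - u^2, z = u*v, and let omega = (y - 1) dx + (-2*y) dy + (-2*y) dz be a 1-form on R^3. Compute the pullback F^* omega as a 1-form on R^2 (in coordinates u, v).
F^* omega = (-4*u^3 + 5*u^2*v + 4*u - 2*v) du + (u*(5*u^2 + 6*u*v - 2)) dv

Using F^*(f dg) = (f ∘ F) d(g ∘ F), substitute each coordinate x_i by F_i(u, v) in f_i, and replace dx_i by d F_i = (∂F_i/∂u) du + (∂F_i/∂v) dv.
  For the x component: f_1(F) = -u^2; d F_1 = (-3*v) du + (-3*u - 6*v) dv
  For the y component: f_2(F) = 2*u^2 - 2; d F_2 = (-2*u) du + (0) dv
  For the z component: f_3(F) = 2*u^2 - 2; d F_3 = (v) du + (u) dv
Combining and collecting du, dv coefficients:
  coeff of du: -4*u^3 + 5*u^2*v + 4*u - 2*v
  coeff of dv: u*(5*u^2 + 6*u*v - 2)
F^* omega = (-4*u^3 + 5*u^2*v + 4*u - 2*v) du + (u*(5*u^2 + 6*u*v - 2)) dv.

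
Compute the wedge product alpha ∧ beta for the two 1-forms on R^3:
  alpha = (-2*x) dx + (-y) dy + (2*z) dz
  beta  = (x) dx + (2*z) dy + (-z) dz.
alpha ∧ beta = (x*(y - 4*z)) dx ∧ dy + (z*(y - 4*z)) dy ∧ dz

Distribute the wedge, using dx_i ∧ dx_j = -dx_j ∧ dx_i and dx_i ∧ dx_i = 0. For each pair (i, j) with i < j, the coefficient of dx_i ∧ dx_j in alpha ∧ beta is (alpha_i * beta_j - alpha_j * beta_i). Collecting: alpha ∧ beta = (x*(y - 4*z)) dx ∧ dy + (z*(y - 4*z)) dy ∧ dz.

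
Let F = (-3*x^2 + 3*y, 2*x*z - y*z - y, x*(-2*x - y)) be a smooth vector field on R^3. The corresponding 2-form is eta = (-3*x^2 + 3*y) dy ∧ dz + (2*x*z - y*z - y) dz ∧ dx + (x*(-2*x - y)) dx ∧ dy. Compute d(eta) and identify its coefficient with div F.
d(eta) = (-6*x - z - 1) dx ∧ dy ∧ dz; div F = -6*x - z - 1

For a 2-form in R^3 of the form above, applying d gives a 3-form with coefficient ∂P/∂x + ∂Q/∂y + ∂R/∂z:
  ∂P/∂x = -6*x
  ∂Q/∂y = -z - 1
  ∂R/∂z = 0
Sum = -6*x - z - 1, which is exactly div F.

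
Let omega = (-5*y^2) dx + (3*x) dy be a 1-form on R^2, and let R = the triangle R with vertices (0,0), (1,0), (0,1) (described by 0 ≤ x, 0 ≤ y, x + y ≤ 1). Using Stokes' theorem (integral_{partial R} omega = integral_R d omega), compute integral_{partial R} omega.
integral_(partial R) omega = 19/6

Stokes: integral_partial_R omega = integral_R d omega with d omega = (∂Q/∂x - ∂P/∂y) dx ∧ dy.
  ∂Q/∂x = 3
  ∂P/∂y = -10*y
  integrand = ∂Q/∂x - ∂P/∂y = 10*y + 3.
Integrating over R: integral_0^1 integral_0^{1-x} (10*y + 3) dy dx = 19/6.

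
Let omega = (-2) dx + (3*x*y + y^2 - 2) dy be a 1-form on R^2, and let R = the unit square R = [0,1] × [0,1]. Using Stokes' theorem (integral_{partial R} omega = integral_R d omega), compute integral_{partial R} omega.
integral_(partial R) omega = 3/2

Stokes: integral_partial_R omega = integral_R d omega with d omega = (∂Q/∂x - ∂P/∂y) dx ∧ dy.
  ∂Q/∂x = 3*y
  ∂P/∂y = 0
  integrand = ∂Q/∂x - ∂P/∂y = 3*y.
Integrating over R: integral_0^1 integral_0^1 (3*y) dx dy = 3/2.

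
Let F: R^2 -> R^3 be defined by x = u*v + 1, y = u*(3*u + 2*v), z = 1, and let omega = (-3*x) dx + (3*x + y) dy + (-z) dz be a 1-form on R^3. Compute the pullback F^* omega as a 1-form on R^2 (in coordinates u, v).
F^* omega = (18*u^3 + 36*u^2*v + 7*u*v^2 + 18*u + 3*v) du + (u*(6*u^2 + 7*u*v + 3)) dv

Using F^*(f dg) = (f ∘ F) d(g ∘ F), substitute each coordinate x_i by F_i(u, v) in f_i, and replace dx_i by d F_i = (∂F_i/∂u) du + (∂F_i/∂v) dv.
  For the x component: f_1(F) = -3*u*v - 3; d F_1 = (v) du + (u) dv
  For the y component: f_2(F) = 3*u^2 + 5*u*v + 3; d F_2 = (6*u + 2*v) du + (2*u) dv
  For the z component: f_3(F) = -1; d F_3 = (0) du + (0) dv
Combining and collecting du, dv coefficients:
  coeff of du: 18*u^3 + 36*u^2*v + 7*u*v^2 + 18*u + 3*v
  coeff of dv: u*(6*u^2 + 7*u*v + 3)
F^* omega = (18*u^3 + 36*u^2*v + 7*u*v^2 + 18*u + 3*v) du + (u*(6*u^2 + 7*u*v + 3)) dv.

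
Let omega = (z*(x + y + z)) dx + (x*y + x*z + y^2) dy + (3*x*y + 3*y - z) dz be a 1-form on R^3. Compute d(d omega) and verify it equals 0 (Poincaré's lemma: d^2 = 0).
d(d omega) = 0

Step 1: d omega = sum_{i<j} (∂f_j/∂x_i - ∂f_i/∂x_j) dx_i ∧ dx_j:
  coeff of dx ∧ dy: y
  coeff of dx ∧ dz: -x + 2*y - 2*z
  coeff of dy ∧ dz: 2*x + 3
Step 2: Apply d again to each 2-form coefficient. The only possible 3-form in R^3 is dx ∧ dy ∧ dz, with coefficient
  ∂(coeff of dy∧dz)/∂x - ∂(coeff of dx∧dz)/∂y + ∂(coeff of dx∧dy)/∂z
  = ∂/∂x (2*x + 3) - ∂/∂y (-x + 2*y - 2*z) + ∂/∂z (y).
Each of these terms simplifies to sums of mixed partials that cancel in pairs. The result is 0 (by equality of mixed partials for smooth functions — Schwarz / Clairaut).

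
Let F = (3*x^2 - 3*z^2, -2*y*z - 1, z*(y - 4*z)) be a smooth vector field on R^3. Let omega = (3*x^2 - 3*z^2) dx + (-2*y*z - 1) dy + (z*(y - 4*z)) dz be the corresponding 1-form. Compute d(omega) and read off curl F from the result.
d(omega) = (2*y + z) dy ∧ dz + (-6*z) dz ∧ dx + (0) dx ∧ dy; curl F = (2*y + z, -6*z, 0)

d omega = sum_{i<j} (∂f_j/∂x_i - ∂f_i/∂x_j) dx_i ∧ dx_j. Under the identification (dy ∧ dz, dz ∧ dx, dx ∧ dy) ↔ (e_x, e_y, e_z), the coefficients are exactly the components of curl F. Compute:
  ∂R/∂y - ∂Q/∂z = (z) - (-2*y) = 2*y + z
  ∂P/∂z - ∂R/∂x = (-6*z) - (0) = -6*z
  ∂Q/∂x - ∂P/∂y = (0) - (0) = 0.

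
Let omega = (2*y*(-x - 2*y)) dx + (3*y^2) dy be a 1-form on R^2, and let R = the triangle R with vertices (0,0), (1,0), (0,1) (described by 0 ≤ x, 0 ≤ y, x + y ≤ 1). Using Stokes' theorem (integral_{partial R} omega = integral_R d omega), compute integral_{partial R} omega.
integral_(partial R) omega = 5/3

Stokes: integral_partial_R omega = integral_R d omega with d omega = (∂Q/∂x - ∂P/∂y) dx ∧ dy.
  ∂Q/∂x = 0
  ∂P/∂y = -2*x - 8*y
  integrand = ∂Q/∂x - ∂P/∂y = 2*x + 8*y.
Integrating over R: integral_0^1 integral_0^{1-x} (2*x + 8*y) dy dx = 5/3.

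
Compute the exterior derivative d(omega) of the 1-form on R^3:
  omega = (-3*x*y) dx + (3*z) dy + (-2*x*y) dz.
d(omega) = (3*x) dx ∧ dy + (-2*y) dx ∧ dz + (-2*x - 3) dy ∧ dz

For a 1-form omega = sum_i f_i dx_i, the exterior derivative is
  d(omega) = sum_{i < j} (∂f_j/∂x_i - ∂f_i/∂x_j) dx_i ∧ dx_j.
  coefficient of dx ∧ dy: ∂f_2/∂x - ∂f_1/∂y = ∂(3*z)/∂x - ∂(-3*x*y)/∂y = 3*x
  coefficient of dx ∧ dz: ∂f_3/∂x - ∂f_1/∂z = ∂(-2*x*y)/∂x - ∂(-3*x*y)/∂z = -2*y
  coefficient of dy ∧ dz: ∂f_3/∂y - ∂f_2/∂z = ∂(-2*x*y)/∂y - ∂(3*z)/∂z = -2*x - 3
Assembling: d(omega) = (3*x) dx ∧ dy + (-2*y) dx ∧ dz + (-2*x - 3) dy ∧ dz.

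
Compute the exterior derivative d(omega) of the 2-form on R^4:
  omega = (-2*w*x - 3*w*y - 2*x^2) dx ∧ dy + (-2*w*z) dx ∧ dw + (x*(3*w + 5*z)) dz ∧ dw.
d(omega) = (-2*x - 3*y) dx ∧ dy ∧ dw + (5*w + 5*z) dx ∧ dz ∧ dw

For a 2-form omega = sum_{i<j} g_{ij} dx_i ∧ dx_j, the exterior derivative is
  d(omega) = sum_{i<j} d(g_{ij}) ∧ dx_i ∧ dx_j = sum_{i<j, k} (∂g_{ij}/∂x_k) dx_k ∧ dx_i ∧ dx_j.
Expand each term, using dx_k ∧ dx_i ∧ dx_j = sgn(permutation) dx_{(a)} ∧ dx_{(b)} ∧ dx_{(c)} with (a < b < c) sorted:
  d(-2*w*x - 3*w*y - 2*x^2) includes (∂/∂w)(-2*w*x - 3*w*y - 2*x^2) dw = (-2*x - 3*y) dw, which multiplied by dx ∧ dy gives (-2*x - 3*y) dx ∧ dy ∧ dw
  d(-2*w*z) includes (∂/∂z)(-2*w*z) dz = (-2*w) dz, which multiplied by dx ∧ dw gives (2*w) dx ∧ dz ∧ dw
  d(x*(3*w + 5*z)) includes (∂/∂x)(x*(3*w + 5*z)) dx = (3*w + 5*z) dx, which multiplied by dz ∧ dw gives (3*w + 5*z) dx ∧ dz ∧ dw
Collecting like 3-forms: d(omega) = (-2*x - 3*y) dx ∧ dy ∧ dw + (5*w + 5*z) dx ∧ dz ∧ dw.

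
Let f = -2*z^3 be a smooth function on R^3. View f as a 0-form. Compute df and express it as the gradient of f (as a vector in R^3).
df = (0) dx + (0) dy + (-6*z^2) dz; grad f = (0, 0, -6*z^2)

For a 0-form f, d f = (∂f/∂x) dx + (∂f/∂y) dy + (∂f/∂z) dz. The components of the vector representation are exactly the entries of grad f in Cartesian coordinates:
  ∂f/∂x = 0
  ∂f/∂y = 0
  ∂f/∂z = -6*z^2.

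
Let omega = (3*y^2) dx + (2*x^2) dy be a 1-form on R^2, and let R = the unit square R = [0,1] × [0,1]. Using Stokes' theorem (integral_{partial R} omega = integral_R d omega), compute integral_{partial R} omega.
integral_(partial R) omega = -1

Stokes: integral_partial_R omega = integral_R d omega with d omega = (∂Q/∂x - ∂P/∂y) dx ∧ dy.
  ∂Q/∂x = 4*x
  ∂P/∂y = 6*y
  integrand = ∂Q/∂x - ∂P/∂y = 4*x - 6*y.
Integrating over R: integral_0^1 integral_0^1 (4*x - 6*y) dx dy = -1.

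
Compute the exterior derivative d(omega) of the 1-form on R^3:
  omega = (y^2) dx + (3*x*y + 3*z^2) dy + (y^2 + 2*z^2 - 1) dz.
d(omega) = (y) dx ∧ dy + (2*y - 6*z) dy ∧ dz

For a 1-form omega = sum_i f_i dx_i, the exterior derivative is
  d(omega) = sum_{i < j} (∂f_j/∂x_i - ∂f_i/∂x_j) dx_i ∧ dx_j.
  coefficient of dx ∧ dy: ∂f_2/∂x - ∂f_1/∂y = ∂(3*x*y + 3*z^2)/∂x - ∂(y^2)/∂y = y
  coefficient of dy ∧ dz: ∂f_3/∂y - ∂f_2/∂z = ∂(y^2 + 2*z^2 - 1)/∂y - ∂(3*x*y + 3*z^2)/∂z = 2*y - 6*z
Assembling: d(omega) = (y) dx ∧ dy + (2*y - 6*z) dy ∧ dz.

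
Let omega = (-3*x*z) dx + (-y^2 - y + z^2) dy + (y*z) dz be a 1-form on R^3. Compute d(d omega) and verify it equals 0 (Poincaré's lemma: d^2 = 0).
d(d omega) = 0

Step 1: d omega = sum_{i<j} (∂f_j/∂x_i - ∂f_i/∂x_j) dx_i ∧ dx_j:
  coeff of dx ∧ dy: 0
  coeff of dx ∧ dz: 3*x
  coeff of dy ∧ dz: -z
Step 2: Apply d again to each 2-form coefficient. The only possible 3-form in R^3 is dx ∧ dy ∧ dz, with coefficient
  ∂(coeff of dy∧dz)/∂x - ∂(coeff of dx∧dz)/∂y + ∂(coeff of dx∧dy)/∂z
  = ∂/∂x (-z) - ∂/∂y (3*x) + ∂/∂z (0).
Each of these terms simplifies to sums of mixed partials that cancel in pairs. The result is 0 (by equality of mixed partials for smooth functions — Schwarz / Clairaut).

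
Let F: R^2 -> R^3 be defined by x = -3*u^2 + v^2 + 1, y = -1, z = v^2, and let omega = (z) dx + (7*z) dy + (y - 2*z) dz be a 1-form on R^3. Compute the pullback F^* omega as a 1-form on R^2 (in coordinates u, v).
F^* omega = (-6*u*v^2) du + (2*v*(-v^2 - 1)) dv

Using F^*(f dg) = (f ∘ F) d(g ∘ F), substitute each coordinate x_i by F_i(u, v) in f_i, and replace dx_i by d F_i = (∂F_i/∂u) du + (∂F_i/∂v) dv.
  For the x component: f_1(F) = v^2; d F_1 = (-6*u) du + (2*v) dv
  For the y component: f_2(F) = 7*v^2; d F_2 = (0) du + (0) dv
  For the z component: f_3(F) = -2*v^2 - 1; d F_3 = (0) du + (2*v) dv
Combining and collecting du, dv coefficients:
  coeff of du: -6*u*v^2
  coeff of dv: 2*v*(-v^2 - 1)
F^* omega = (-6*u*v^2) du + (2*v*(-v^2 - 1)) dv.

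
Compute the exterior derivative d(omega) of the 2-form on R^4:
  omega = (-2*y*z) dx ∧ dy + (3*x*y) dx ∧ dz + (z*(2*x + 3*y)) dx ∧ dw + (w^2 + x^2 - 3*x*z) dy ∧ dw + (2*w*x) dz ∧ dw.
d(omega) = (-3*x - 2*y) dx ∧ dy ∧ dz + (2*x - 6*z) dx ∧ dy ∧ dw + (2*w - 2*x - 3*y) dx ∧ dz ∧ dw + (3*x) dy ∧ dz ∧ dw

For a 2-form omega = sum_{i<j} g_{ij} dx_i ∧ dx_j, the exterior derivative is
  d(omega) = sum_{i<j} d(g_{ij}) ∧ dx_i ∧ dx_j = sum_{i<j, k} (∂g_{ij}/∂x_k) dx_k ∧ dx_i ∧ dx_j.
Expand each term, using dx_k ∧ dx_i ∧ dx_j = sgn(permutation) dx_{(a)} ∧ dx_{(b)} ∧ dx_{(c)} with (a < b < c) sorted:
  d(-2*y*z) includes (∂/∂z)(-2*y*z) dz = (-2*y) dz, which multiplied by dx ∧ dy gives (-2*y) dx ∧ dy ∧ dz
  d(3*x*y) includes (∂/∂y)(3*x*y) dy = (3*x) dy, which multiplied by dx ∧ dz gives (-3*x) dx ∧ dy ∧ dz
  d(z*(2*x + 3*y)) includes (∂/∂y)(z*(2*x + 3*y)) dy = (3*z) dy, which multiplied by dx ∧ dw gives (-3*z) dx ∧ dy ∧ dw
  d(z*(2*x + 3*y)) includes (∂/∂z)(z*(2*x + 3*y)) dz = (2*x + 3*y) dz, which multiplied by dx ∧ dw gives (-2*x - 3*y) dx ∧ dz ∧ dw
  d(w^2 + x^2 - 3*x*z) includes (∂/∂x)(w^2 + x^2 - 3*x*z) dx = (2*x - 3*z) dx, which multiplied by dy ∧ dw gives (2*x - 3*z) dx ∧ dy ∧ dw
  d(w^2 + x^2 - 3*x*z) includes (∂/∂z)(w^2 + x^2 - 3*x*z) dz = (-3*x) dz, which multiplied by dy ∧ dw gives (3*x) dy ∧ dz ∧ dw
  d(2*w*x) includes (∂/∂x)(2*w*x) dx = (2*w) dx, which multiplied by dz ∧ dw gives (2*w) dx ∧ dz ∧ dw
Collecting like 3-forms: d(omega) = (-3*x - 2*y) dx ∧ dy ∧ dz + (2*x - 6*z) dx ∧ dy ∧ dw + (2*w - 2*x - 3*y) dx ∧ dz ∧ dw + (3*x) dy ∧ dz ∧ dw.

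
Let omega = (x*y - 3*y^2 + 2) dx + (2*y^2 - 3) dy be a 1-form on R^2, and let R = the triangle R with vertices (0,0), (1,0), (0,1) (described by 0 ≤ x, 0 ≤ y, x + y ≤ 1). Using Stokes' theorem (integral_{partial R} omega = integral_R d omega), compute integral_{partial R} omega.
integral_(partial R) omega = 5/6

Stokes: integral_partial_R omega = integral_R d omega with d omega = (∂Q/∂x - ∂P/∂y) dx ∧ dy.
  ∂Q/∂x = 0
  ∂P/∂y = x - 6*y
  integrand = ∂Q/∂x - ∂P/∂y = -x + 6*y.
Integrating over R: integral_0^1 integral_0^{1-x} (-x + 6*y) dy dx = 5/6.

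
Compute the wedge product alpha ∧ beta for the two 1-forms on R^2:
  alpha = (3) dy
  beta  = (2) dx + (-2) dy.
alpha ∧ beta = (-6) dx ∧ dy

Distribute the wedge, using dx_i ∧ dx_j = -dx_j ∧ dx_i and dx_i ∧ dx_i = 0. For each pair (i, j) with i < j, the coefficient of dx_i ∧ dx_j in alpha ∧ beta is (alpha_i * beta_j - alpha_j * beta_i). Collecting: alpha ∧ beta = (-6) dx ∧ dy.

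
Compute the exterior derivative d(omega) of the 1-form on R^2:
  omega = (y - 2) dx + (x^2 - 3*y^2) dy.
d(omega) = (2*x - 1) dx ∧ dy

For a 1-form omega = sum_i f_i dx_i, the exterior derivative is
  d(omega) = sum_{i < j} (∂f_j/∂x_i - ∂f_i/∂x_j) dx_i ∧ dx_j.
  coefficient of dx ∧ dy: ∂f_2/∂x - ∂f_1/∂y = ∂(x^2 - 3*y^2)/∂x - ∂(y - 2)/∂y = 2*x - 1
Assembling: d(omega) = (2*x - 1) dx ∧ dy.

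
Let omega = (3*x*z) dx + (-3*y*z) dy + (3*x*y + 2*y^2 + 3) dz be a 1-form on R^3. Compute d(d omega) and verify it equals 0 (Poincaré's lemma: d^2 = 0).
d(d omega) = 0

Step 1: d omega = sum_{i<j} (∂f_j/∂x_i - ∂f_i/∂x_j) dx_i ∧ dx_j:
  coeff of dx ∧ dy: 0
  coeff of dx ∧ dz: -3*x + 3*y
  coeff of dy ∧ dz: 3*x + 7*y
Step 2: Apply d again to each 2-form coefficient. The only possible 3-form in R^3 is dx ∧ dy ∧ dz, with coefficient
  ∂(coeff of dy∧dz)/∂x - ∂(coeff of dx∧dz)/∂y + ∂(coeff of dx∧dy)/∂z
  = ∂/∂x (3*x + 7*y) - ∂/∂y (-3*x + 3*y) + ∂/∂z (0).
Each of these terms simplifies to sums of mixed partials that cancel in pairs. The result is 0 (by equality of mixed partials for smooth functions — Schwarz / Clairaut).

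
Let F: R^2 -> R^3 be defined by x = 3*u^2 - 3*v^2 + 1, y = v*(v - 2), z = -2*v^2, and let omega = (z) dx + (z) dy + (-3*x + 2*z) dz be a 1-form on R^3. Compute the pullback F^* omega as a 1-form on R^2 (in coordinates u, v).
F^* omega = (-12*u*v^2) du + (4*v*(9*u^2 - 3*v^2 + v + 3)) dv

Using F^*(f dg) = (f ∘ F) d(g ∘ F), substitute each coordinate x_i by F_i(u, v) in f_i, and replace dx_i by d F_i = (∂F_i/∂u) du + (∂F_i/∂v) dv.
  For the x component: f_1(F) = -2*v^2; d F_1 = (6*u) du + (-6*v) dv
  For the y component: f_2(F) = -2*v^2; d F_2 = (0) du + (2*v - 2) dv
  For the z component: f_3(F) = -9*u^2 + 5*v^2 - 3; d F_3 = (0) du + (-4*v) dv
Combining and collecting du, dv coefficients:
  coeff of du: -12*u*v^2
  coeff of dv: 4*v*(9*u^2 - 3*v^2 + v + 3)
F^* omega = (-12*u*v^2) du + (4*v*(9*u^2 - 3*v^2 + v + 3)) dv.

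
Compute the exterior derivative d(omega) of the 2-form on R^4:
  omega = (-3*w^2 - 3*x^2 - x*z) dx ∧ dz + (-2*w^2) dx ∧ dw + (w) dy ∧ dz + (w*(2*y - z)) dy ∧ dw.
d(omega) = (-6*w) dx ∧ dz ∧ dw + (w + 1) dy ∧ dz ∧ dw

For a 2-form omega = sum_{i<j} g_{ij} dx_i ∧ dx_j, the exterior derivative is
  d(omega) = sum_{i<j} d(g_{ij}) ∧ dx_i ∧ dx_j = sum_{i<j, k} (∂g_{ij}/∂x_k) dx_k ∧ dx_i ∧ dx_j.
Expand each term, using dx_k ∧ dx_i ∧ dx_j = sgn(permutation) dx_{(a)} ∧ dx_{(b)} ∧ dx_{(c)} with (a < b < c) sorted:
  d(-3*w^2 - 3*x^2 - x*z) includes (∂/∂w)(-3*w^2 - 3*x^2 - x*z) dw = (-6*w) dw, which multiplied by dx ∧ dz gives (-6*w) dx ∧ dz ∧ dw
  d(w) includes (∂/∂w)(w) dw = (1) dw, which multiplied by dy ∧ dz gives (1) dy ∧ dz ∧ dw
  d(w*(2*y - z)) includes (∂/∂z)(w*(2*y - z)) dz = (-w) dz, which multiplied by dy ∧ dw gives (w) dy ∧ dz ∧ dw
Collecting like 3-forms: d(omega) = (-6*w) dx ∧ dz ∧ dw + (w + 1) dy ∧ dz ∧ dw.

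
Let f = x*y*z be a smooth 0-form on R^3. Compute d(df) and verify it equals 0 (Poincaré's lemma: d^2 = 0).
d(df) = 0

Step 1: df = sum_i (∂f/∂x_i) dx_i = (y*z) dx + (x*z) dy + (x*y) dz.
Step 2: Apply d again. Using the 1-form formula, the coefficient of dx ∧ dy in d(df) is ∂^2 f/∂x ∂y - ∂^2 f/∂y ∂x = (z) - (z) = 0 (equality of mixed partials for smooth f).
Similarly for dx ∧ dz and dy ∧ dz — all coefficients vanish. So d(df) = 0.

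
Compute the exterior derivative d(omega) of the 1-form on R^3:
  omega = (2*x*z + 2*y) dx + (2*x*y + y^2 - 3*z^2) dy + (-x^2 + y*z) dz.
d(omega) = (2*y - 2) dx ∧ dy + (-4*x) dx ∧ dz + (7*z) dy ∧ dz

For a 1-form omega = sum_i f_i dx_i, the exterior derivative is
  d(omega) = sum_{i < j} (∂f_j/∂x_i - ∂f_i/∂x_j) dx_i ∧ dx_j.
  coefficient of dx ∧ dy: ∂f_2/∂x - ∂f_1/∂y = ∂(2*x*y + y^2 - 3*z^2)/∂x - ∂(2*x*z + 2*y)/∂y = 2*y - 2
  coefficient of dx ∧ dz: ∂f_3/∂x - ∂f_1/∂z = ∂(-x^2 + y*z)/∂x - ∂(2*x*z + 2*y)/∂z = -4*x
  coefficient of dy ∧ dz: ∂f_3/∂y - ∂f_2/∂z = ∂(-x^2 + y*z)/∂y - ∂(2*x*y + y^2 - 3*z^2)/∂z = 7*z
Assembling: d(omega) = (2*y - 2) dx ∧ dy + (-4*x) dx ∧ dz + (7*z) dy ∧ dz.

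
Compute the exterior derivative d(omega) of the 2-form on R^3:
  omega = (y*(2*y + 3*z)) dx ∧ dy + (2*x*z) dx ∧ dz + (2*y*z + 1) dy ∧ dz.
d(omega) = (3*y) dx ∧ dy ∧ dz

For a 2-form omega = sum_{i<j} g_{ij} dx_i ∧ dx_j, the exterior derivative is
  d(omega) = sum_{i<j} d(g_{ij}) ∧ dx_i ∧ dx_j = sum_{i<j, k} (∂g_{ij}/∂x_k) dx_k ∧ dx_i ∧ dx_j.
Expand each term, using dx_k ∧ dx_i ∧ dx_j = sgn(permutation) dx_{(a)} ∧ dx_{(b)} ∧ dx_{(c)} with (a < b < c) sorted:
  d(y*(2*y + 3*z)) includes (∂/∂z)(y*(2*y + 3*z)) dz = (3*y) dz, which multiplied by dx ∧ dy gives (3*y) dx ∧ dy ∧ dz
Collecting like 3-forms: d(omega) = (3*y) dx ∧ dy ∧ dz.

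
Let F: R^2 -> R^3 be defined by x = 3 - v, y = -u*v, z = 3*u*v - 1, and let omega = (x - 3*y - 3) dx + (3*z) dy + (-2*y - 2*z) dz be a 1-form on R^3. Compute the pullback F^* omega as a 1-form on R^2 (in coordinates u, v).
F^* omega = (3*v*(-7*u*v + 3)) du + (-21*u^2*v - 3*u*v + 9*u + v) dv

Using F^*(f dg) = (f ∘ F) d(g ∘ F), substitute each coordinate x_i by F_i(u, v) in f_i, and replace dx_i by d F_i = (∂F_i/∂u) du + (∂F_i/∂v) dv.
  For the x component: f_1(F) = v*(3*u - 1); d F_1 = (0) du + (-1) dv
  For the y component: f_2(F) = 9*u*v - 3; d F_2 = (-v) du + (-u) dv
  For the z component: f_3(F) = -4*u*v + 2; d F_3 = (3*v) du + (3*u) dv
Combining and collecting du, dv coefficients:
  coeff of du: 3*v*(-7*u*v + 3)
  coeff of dv: -21*u^2*v - 3*u*v + 9*u + v
F^* omega = (3*v*(-7*u*v + 3)) du + (-21*u^2*v - 3*u*v + 9*u + v) dv.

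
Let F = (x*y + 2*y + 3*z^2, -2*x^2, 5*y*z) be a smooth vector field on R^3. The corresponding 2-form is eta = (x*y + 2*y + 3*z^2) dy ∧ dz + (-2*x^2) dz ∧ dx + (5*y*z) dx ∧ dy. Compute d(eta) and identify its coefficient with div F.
d(eta) = (6*y) dx ∧ dy ∧ dz; div F = 6*y

For a 2-form in R^3 of the form above, applying d gives a 3-form with coefficient ∂P/∂x + ∂Q/∂y + ∂R/∂z:
  ∂P/∂x = y
  ∂Q/∂y = 0
  ∂R/∂z = 5*y
Sum = 6*y, which is exactly div F.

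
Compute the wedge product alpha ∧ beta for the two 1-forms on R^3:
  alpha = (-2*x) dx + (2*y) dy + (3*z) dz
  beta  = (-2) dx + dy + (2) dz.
alpha ∧ beta = (-2*x + 4*y) dx ∧ dy + (-4*x + 6*z) dx ∧ dz + (4*y - 3*z) dy ∧ dz

Distribute the wedge, using dx_i ∧ dx_j = -dx_j ∧ dx_i and dx_i ∧ dx_i = 0. For each pair (i, j) with i < j, the coefficient of dx_i ∧ dx_j in alpha ∧ beta is (alpha_i * beta_j - alpha_j * beta_i). Collecting: alpha ∧ beta = (-2*x + 4*y) dx ∧ dy + (-4*x + 6*z) dx ∧ dz + (4*y - 3*z) dy ∧ dz.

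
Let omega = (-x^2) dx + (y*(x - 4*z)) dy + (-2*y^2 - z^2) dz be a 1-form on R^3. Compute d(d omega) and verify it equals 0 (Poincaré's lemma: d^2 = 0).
d(d omega) = 0

Step 1: d omega = sum_{i<j} (∂f_j/∂x_i - ∂f_i/∂x_j) dx_i ∧ dx_j:
  coeff of dx ∧ dy: y
  coeff of dx ∧ dz: 0
  coeff of dy ∧ dz: 0
Step 2: Apply d again to each 2-form coefficient. The only possible 3-form in R^3 is dx ∧ dy ∧ dz, with coefficient
  ∂(coeff of dy∧dz)/∂x - ∂(coeff of dx∧dz)/∂y + ∂(coeff of dx∧dy)/∂z
  = ∂/∂x (0) - ∂/∂y (0) + ∂/∂z (y).
Each of these terms simplifies to sums of mixed partials that cancel in pairs. The result is 0 (by equality of mixed partials for smooth functions — Schwarz / Clairaut).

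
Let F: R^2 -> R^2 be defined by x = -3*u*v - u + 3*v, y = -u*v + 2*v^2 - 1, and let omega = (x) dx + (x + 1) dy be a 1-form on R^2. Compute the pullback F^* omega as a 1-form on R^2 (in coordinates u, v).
F^* omega = (12*u*v^2 + 7*u*v + u - 12*v^2 - 4*v) du + (12*u^2*v + 4*u^2 - 12*u*v^2 - 25*u*v - 4*u + 12*v^2 + 13*v) dv

Using F^*(f dg) = (f ∘ F) d(g ∘ F), substitute each coordinate x_i by F_i(u, v) in f_i, and replace dx_i by d F_i = (∂F_i/∂u) du + (∂F_i/∂v) dv.
  For the x component: f_1(F) = -3*u*v - u + 3*v; d F_1 = (-3*v - 1) du + (3 - 3*u) dv
  For the y component: f_2(F) = -3*u*v - u + 3*v + 1; d F_2 = (-v) du + (-u + 4*v) dv
Combining and collecting du, dv coefficients:
  coeff of du: 12*u*v^2 + 7*u*v + u - 12*v^2 - 4*v
  coeff of dv: 12*u^2*v + 4*u^2 - 12*u*v^2 - 25*u*v - 4*u + 12*v^2 + 13*v
F^* omega = (12*u*v^2 + 7*u*v + u - 12*v^2 - 4*v) du + (12*u^2*v + 4*u^2 - 12*u*v^2 - 25*u*v - 4*u + 12*v^2 + 13*v) dv.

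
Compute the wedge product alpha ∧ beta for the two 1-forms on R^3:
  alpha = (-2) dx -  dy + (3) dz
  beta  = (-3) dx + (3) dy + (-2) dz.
alpha ∧ beta = (-9) dx ∧ dy + (13) dx ∧ dz + (-7) dy ∧ dz

Distribute the wedge, using dx_i ∧ dx_j = -dx_j ∧ dx_i and dx_i ∧ dx_i = 0. For each pair (i, j) with i < j, the coefficient of dx_i ∧ dx_j in alpha ∧ beta is (alpha_i * beta_j - alpha_j * beta_i). Collecting: alpha ∧ beta = (-9) dx ∧ dy + (13) dx ∧ dz + (-7) dy ∧ dz.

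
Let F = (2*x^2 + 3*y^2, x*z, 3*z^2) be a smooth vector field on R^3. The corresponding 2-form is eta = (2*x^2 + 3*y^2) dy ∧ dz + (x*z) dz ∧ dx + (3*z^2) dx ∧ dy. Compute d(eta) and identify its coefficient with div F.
d(eta) = (4*x + 6*z) dx ∧ dy ∧ dz; div F = 4*x + 6*z

For a 2-form in R^3 of the form above, applying d gives a 3-form with coefficient ∂P/∂x + ∂Q/∂y + ∂R/∂z:
  ∂P/∂x = 4*x
  ∂Q/∂y = 0
  ∂R/∂z = 6*z
Sum = 4*x + 6*z, which is exactly div F.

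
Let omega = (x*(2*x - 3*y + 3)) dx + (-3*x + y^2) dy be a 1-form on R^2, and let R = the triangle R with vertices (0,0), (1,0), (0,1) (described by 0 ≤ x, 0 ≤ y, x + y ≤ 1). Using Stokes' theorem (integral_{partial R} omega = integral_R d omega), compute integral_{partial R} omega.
integral_(partial R) omega = -1

Stokes: integral_partial_R omega = integral_R d omega with d omega = (∂Q/∂x - ∂P/∂y) dx ∧ dy.
  ∂Q/∂x = -3
  ∂P/∂y = -3*x
  integrand = ∂Q/∂x - ∂P/∂y = 3*x - 3.
Integrating over R: integral_0^1 integral_0^{1-x} (3*x - 3) dy dx = -1.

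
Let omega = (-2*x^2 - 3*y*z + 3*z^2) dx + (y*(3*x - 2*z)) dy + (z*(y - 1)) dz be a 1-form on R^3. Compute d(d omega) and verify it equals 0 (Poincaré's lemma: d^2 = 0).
d(d omega) = 0

Step 1: d omega = sum_{i<j} (∂f_j/∂x_i - ∂f_i/∂x_j) dx_i ∧ dx_j:
  coeff of dx ∧ dy: 3*y + 3*z
  coeff of dx ∧ dz: 3*y - 6*z
  coeff of dy ∧ dz: 2*y + z
Step 2: Apply d again to each 2-form coefficient. The only possible 3-form in R^3 is dx ∧ dy ∧ dz, with coefficient
  ∂(coeff of dy∧dz)/∂x - ∂(coeff of dx∧dz)/∂y + ∂(coeff of dx∧dy)/∂z
  = ∂/∂x (2*y + z) - ∂/∂y (3*y - 6*z) + ∂/∂z (3*y + 3*z).
Each of these terms simplifies to sums of mixed partials that cancel in pairs. The result is 0 (by equality of mixed partials for smooth functions — Schwarz / Clairaut).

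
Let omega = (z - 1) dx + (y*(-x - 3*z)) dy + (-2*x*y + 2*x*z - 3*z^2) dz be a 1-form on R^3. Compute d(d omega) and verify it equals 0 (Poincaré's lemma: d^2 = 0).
d(d omega) = 0

Step 1: d omega = sum_{i<j} (∂f_j/∂x_i - ∂f_i/∂x_j) dx_i ∧ dx_j:
  coeff of dx ∧ dy: -y
  coeff of dx ∧ dz: -2*y + 2*z - 1
  coeff of dy ∧ dz: -2*x + 3*y
Step 2: Apply d again to each 2-form coefficient. The only possible 3-form in R^3 is dx ∧ dy ∧ dz, with coefficient
  ∂(coeff of dy∧dz)/∂x - ∂(coeff of dx∧dz)/∂y + ∂(coeff of dx∧dy)/∂z
  = ∂/∂x (-2*x + 3*y) - ∂/∂y (-2*y + 2*z - 1) + ∂/∂z (-y).
Each of these terms simplifies to sums of mixed partials that cancel in pairs. The result is 0 (by equality of mixed partials for smooth functions — Schwarz / Clairaut).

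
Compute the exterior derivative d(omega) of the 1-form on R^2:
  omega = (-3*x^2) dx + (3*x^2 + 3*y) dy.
d(omega) = (6*x) dx ∧ dy

For a 1-form omega = sum_i f_i dx_i, the exterior derivative is
  d(omega) = sum_{i < j} (∂f_j/∂x_i - ∂f_i/∂x_j) dx_i ∧ dx_j.
  coefficient of dx ∧ dy: ∂f_2/∂x - ∂f_1/∂y = ∂(3*x^2 + 3*y)/∂x - ∂(-3*x^2)/∂y = 6*x
Assembling: d(omega) = (6*x) dx ∧ dy.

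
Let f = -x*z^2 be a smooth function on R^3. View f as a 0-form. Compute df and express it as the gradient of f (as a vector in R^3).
df = (-z^2) dx + (0) dy + (-2*x*z) dz; grad f = (-z^2, 0, -2*x*z)

For a 0-form f, d f = (∂f/∂x) dx + (∂f/∂y) dy + (∂f/∂z) dz. The components of the vector representation are exactly the entries of grad f in Cartesian coordinates:
  ∂f/∂x = -z^2
  ∂f/∂y = 0
  ∂f/∂z = -2*x*z.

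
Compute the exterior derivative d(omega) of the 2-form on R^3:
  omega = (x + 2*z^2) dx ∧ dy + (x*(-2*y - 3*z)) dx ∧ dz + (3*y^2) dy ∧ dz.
d(omega) = (2*x + 4*z) dx ∧ dy ∧ dz

For a 2-form omega = sum_{i<j} g_{ij} dx_i ∧ dx_j, the exterior derivative is
  d(omega) = sum_{i<j} d(g_{ij}) ∧ dx_i ∧ dx_j = sum_{i<j, k} (∂g_{ij}/∂x_k) dx_k ∧ dx_i ∧ dx_j.
Expand each term, using dx_k ∧ dx_i ∧ dx_j = sgn(permutation) dx_{(a)} ∧ dx_{(b)} ∧ dx_{(c)} with (a < b < c) sorted:
  d(x + 2*z^2) includes (∂/∂z)(x + 2*z^2) dz = (4*z) dz, which multiplied by dx ∧ dy gives (4*z) dx ∧ dy ∧ dz
  d(x*(-2*y - 3*z)) includes (∂/∂y)(x*(-2*y - 3*z)) dy = (-2*x) dy, which multiplied by dx ∧ dz gives (2*x) dx ∧ dy ∧ dz
Collecting like 3-forms: d(omega) = (2*x + 4*z) dx ∧ dy ∧ dz.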